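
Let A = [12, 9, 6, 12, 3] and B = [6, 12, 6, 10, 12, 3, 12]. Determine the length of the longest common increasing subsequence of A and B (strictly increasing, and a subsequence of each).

A longest common strictly increasing subsequence is 6, 12 (length 2); it appears in order in both A and B, and no longer such subsequence exists.

2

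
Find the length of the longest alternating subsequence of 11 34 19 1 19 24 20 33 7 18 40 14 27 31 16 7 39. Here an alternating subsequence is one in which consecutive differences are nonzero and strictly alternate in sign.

12

A longest alternating subsequence is 11, 34, 19, 24, 20, 33, 7, 18, 14, 27, 16, 39 (positions 1,2,3,6,7,8,9,10,12,13,15,17); its 11 consecutive differences strictly alternate in sign, and length 12 is optimal.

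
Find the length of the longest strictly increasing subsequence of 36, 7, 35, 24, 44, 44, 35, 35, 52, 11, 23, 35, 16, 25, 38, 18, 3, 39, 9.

Let dp[i] be the longest increasing subsequence ending at position i. Then dp = [1, 1, 2, 2, 3, 3, 3, 3, 4, 2, 3, 4, 3, 4, 5, 4, 1, 6, 2].
The maximum is 6; one witness is 7, 11, 23, 35, 38, 39 at positions 2,10,11,12,15,18.

6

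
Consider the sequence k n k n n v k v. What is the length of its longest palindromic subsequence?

One longest palindromic subsequence is knnnk (positions 1,2,4,5,7); it reads the same forward and backward, and the interval DP gives dp[1][8] = 5.

5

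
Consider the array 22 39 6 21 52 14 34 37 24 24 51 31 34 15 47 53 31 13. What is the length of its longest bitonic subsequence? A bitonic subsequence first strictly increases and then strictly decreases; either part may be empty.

One longest bitonic subsequence is 6, 21, 24, 31, 34, 47, 53, 31, 13 (positions 3,4,9,12,13,15,16,17,18): it rises to 53 then falls. Length 9 is optimal.

9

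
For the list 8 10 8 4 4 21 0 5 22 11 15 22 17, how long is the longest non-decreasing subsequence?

6

Scanning left to right, the best length ending at each element is: 8→1, 10→2, 8→2, 4→1, 4→2, 21→3, 0→1, 5→3, 22→4, 11→4, 15→5, 22→6, 17→6.
So the longest non-decreasing subsequence has length 6, e.g. 4, 4, 5, 11, 15, 22.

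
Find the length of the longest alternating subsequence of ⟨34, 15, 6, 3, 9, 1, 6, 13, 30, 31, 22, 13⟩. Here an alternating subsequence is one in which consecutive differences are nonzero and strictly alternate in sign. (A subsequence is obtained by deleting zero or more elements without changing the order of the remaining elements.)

A longest alternating subsequence is 34, 6, 9, 1, 30, 22 (positions 1,3,5,6,9,11); its 5 consecutive differences strictly alternate in sign, and length 6 is optimal.

6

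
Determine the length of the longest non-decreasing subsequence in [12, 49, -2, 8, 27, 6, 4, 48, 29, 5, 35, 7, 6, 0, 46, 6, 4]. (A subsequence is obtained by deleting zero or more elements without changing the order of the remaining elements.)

6

Let dp[i] be the longest non-decreasing subsequence ending at position i. Then dp = [1, 2, 1, 2, 3, 2, 2, 4, 4, 3, 5, 4, 4, 2, 6, 5, 3].
The maximum is 6; one witness is -2, 8, 27, 29, 35, 46 at positions 3,4,5,9,11,15.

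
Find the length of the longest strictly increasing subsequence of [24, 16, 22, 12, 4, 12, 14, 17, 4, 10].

4

Let dp[i] be the longest increasing subsequence ending at position i. Then dp = [1, 1, 2, 1, 1, 2, 3, 4, 1, 2].
The maximum is 4; one witness is 4, 12, 14, 17 at positions 5,6,7,8.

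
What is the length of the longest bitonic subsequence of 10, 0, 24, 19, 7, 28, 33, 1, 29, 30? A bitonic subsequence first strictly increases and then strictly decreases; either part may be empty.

One longest bitonic subsequence is 10, 24, 19, 7, 1 (positions 1,3,4,5,8): it rises to 24 then falls. Length 5 is optimal.

5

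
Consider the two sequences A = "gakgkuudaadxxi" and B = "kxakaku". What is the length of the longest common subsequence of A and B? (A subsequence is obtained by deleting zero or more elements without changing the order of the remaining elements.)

Backtracking the LCS table gives one alignment: a (A2,B3) → k (A3,B4) → k (A5,B6) → u (A7,B7).
So the longest common subsequence has length 4.

4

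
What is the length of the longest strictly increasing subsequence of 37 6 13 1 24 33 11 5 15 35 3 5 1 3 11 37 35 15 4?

6

Scanning left to right, the best length ending at each element is: 37→1, 6→1, 13→2, 1→1, 24→3, 33→4, 11→2, 5→2, 15→3, 35→5, 3→2, 5→3, 1→1, 3→2, 11→4, 37→6, 35→5, 15→5, 4→3.
So the longest increasing subsequence has length 6, e.g. 6, 13, 24, 33, 35, 37.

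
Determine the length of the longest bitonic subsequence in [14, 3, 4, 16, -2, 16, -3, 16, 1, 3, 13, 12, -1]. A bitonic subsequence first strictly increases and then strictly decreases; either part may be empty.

One longest bitonic subsequence is 3, 4, 16, 13, 12, -1 (positions 2,3,4,11,12,13): it rises to 16 then falls. Length 6 is optimal.

6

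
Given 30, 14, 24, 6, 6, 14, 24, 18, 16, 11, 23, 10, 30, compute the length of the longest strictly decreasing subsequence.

One longest decreasing subsequence is 30, 24, 18, 16, 11, 10 (positions 1,3,8,9,10,12), of length 6; no longer one exists.

6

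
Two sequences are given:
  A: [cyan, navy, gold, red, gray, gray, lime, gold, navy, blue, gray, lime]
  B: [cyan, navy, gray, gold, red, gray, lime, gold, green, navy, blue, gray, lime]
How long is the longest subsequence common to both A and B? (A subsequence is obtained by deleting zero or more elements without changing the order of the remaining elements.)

11

A longest common subsequence is cyan, navy, gold, red, gray, lime, gold, navy, blue, gray, lime (length 11); the LCS DP confirms no longer common subsequence exists.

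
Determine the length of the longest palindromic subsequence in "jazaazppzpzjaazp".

Using dp[i][j] = 2 + dp[i+1][j−1] if the ends match, else max(dp[i+1][j], dp[i][j−1]):
dp[1][16] = 11. A witness is zaazpzpzaaz at positions 3,4,5,6,7,9,10,11,13,14,15.

11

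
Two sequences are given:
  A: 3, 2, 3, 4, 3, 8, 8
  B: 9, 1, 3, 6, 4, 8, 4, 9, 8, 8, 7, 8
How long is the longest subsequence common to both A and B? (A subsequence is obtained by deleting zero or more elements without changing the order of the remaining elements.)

Backtracking the LCS table gives one alignment: 3 (A1,B3) → 4 (A4,B7) → 8 (A6,B10) → 8 (A7,B12).
So the longest common subsequence has length 4.

4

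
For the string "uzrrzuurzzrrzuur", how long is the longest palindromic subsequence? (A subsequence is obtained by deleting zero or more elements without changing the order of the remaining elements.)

One longest palindromic subsequence is uzrrzuuzrrzu (positions 1,2,3,4,5,6,7,10,11,12,13,15); it reads the same forward and backward, and the interval DP gives dp[1][16] = 12.

12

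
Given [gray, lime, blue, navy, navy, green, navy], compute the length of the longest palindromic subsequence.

One longest palindromic subsequence is navy green navy (positions 4,6,7); it reads the same forward and backward, and the interval DP gives dp[1][7] = 3.

3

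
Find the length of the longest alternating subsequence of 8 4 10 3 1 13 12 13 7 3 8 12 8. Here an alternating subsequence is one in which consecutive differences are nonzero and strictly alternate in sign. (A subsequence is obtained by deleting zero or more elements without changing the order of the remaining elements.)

Track the best alternating length ending on an up-step vs a down-step at each position: up/down = 1/1, 1/2, 3/1, 1/4, 1/4, 5/1, 5/6, 7/1, 5/8, 5/8, 9/8, 9/8, 9/10.
The maximum over both is 10; one such subsequence is 8, 4, 10, 3, 13, 12, 13, 7, 12, 8.

10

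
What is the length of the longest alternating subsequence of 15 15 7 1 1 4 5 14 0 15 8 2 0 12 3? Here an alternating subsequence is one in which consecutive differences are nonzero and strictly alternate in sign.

8

Track the best alternating length ending on an up-step vs a down-step at each position: up/down = 1/1, 1/1, 1/2, 1/2, 1/2, 3/2, 3/2, 3/2, 1/4, 5/1, 5/6, 5/6, 1/6, 7/6, 7/8.
The maximum over both is 8; one such subsequence is 15, 1, 4, 0, 15, 8, 12, 3.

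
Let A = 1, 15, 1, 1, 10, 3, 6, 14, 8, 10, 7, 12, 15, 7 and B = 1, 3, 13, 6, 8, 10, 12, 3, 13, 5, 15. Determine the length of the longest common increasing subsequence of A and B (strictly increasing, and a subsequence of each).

For each value that appears in both, track the longest common increasing run ending there.
The best achievable length is 7; one witness is 1, 3, 6, 8, 10, 12, 15 (A-positions 1,6,7,9,10,12,13, B-positions 1,2,4,5,6,7,11).

7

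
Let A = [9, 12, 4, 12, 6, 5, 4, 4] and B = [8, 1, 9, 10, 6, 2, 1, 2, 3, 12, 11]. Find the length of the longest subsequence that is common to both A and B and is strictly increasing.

A longest common strictly increasing subsequence is 9, 12 (length 2); it appears in order in both A and B, and no longer such subsequence exists.

2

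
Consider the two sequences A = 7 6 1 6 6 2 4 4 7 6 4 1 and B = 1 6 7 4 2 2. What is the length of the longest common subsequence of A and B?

A longest common subsequence is 1, 6, 7, 4 (length 4); the LCS DP confirms no longer common subsequence exists.

4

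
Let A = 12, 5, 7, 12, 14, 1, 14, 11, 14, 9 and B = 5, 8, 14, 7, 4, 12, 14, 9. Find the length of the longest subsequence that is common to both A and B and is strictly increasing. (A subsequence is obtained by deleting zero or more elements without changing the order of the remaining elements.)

A longest common strictly increasing subsequence is 5, 7, 12, 14 (length 4); it appears in order in both A and B, and no longer such subsequence exists.

4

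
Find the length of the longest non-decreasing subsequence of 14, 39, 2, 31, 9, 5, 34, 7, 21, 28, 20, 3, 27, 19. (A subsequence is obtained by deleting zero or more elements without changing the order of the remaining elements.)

5

One longest non-decreasing subsequence is 2, 5, 7, 21, 28 (positions 3,6,8,9,10), of length 5; no longer one exists.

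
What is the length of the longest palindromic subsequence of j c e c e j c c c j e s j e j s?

11

One longest palindromic subsequence is jeejcccjeej (positions 1,3,5,6,7,8,9,10,11,14,15); it reads the same forward and backward, and the interval DP gives dp[1][16] = 11.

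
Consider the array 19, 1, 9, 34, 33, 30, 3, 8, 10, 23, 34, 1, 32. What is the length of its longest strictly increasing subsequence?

Scanning left to right, the best length ending at each element is: 19→1, 1→1, 9→2, 34→3, 33→3, 30→3, 3→2, 8→3, 10→4, 23→5, 34→6, 1→1, 32→6.
So the longest increasing subsequence has length 6, e.g. 1, 3, 8, 10, 23, 34.

6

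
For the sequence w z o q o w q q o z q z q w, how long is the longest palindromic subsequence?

10

Using dp[i][j] = 2 + dp[i+1][j−1] if the ends match, else max(dp[i+1][j], dp[i][j−1]):
dp[1][14] = 10. A witness is wzqoqqoqzw at positions 1,2,4,5,7,8,9,11,12,14.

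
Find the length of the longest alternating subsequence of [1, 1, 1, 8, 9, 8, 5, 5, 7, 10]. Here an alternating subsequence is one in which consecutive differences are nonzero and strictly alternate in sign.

4

A longest alternating subsequence is 1, 8, 5, 7 (positions 1,4,7,9); its 3 consecutive differences strictly alternate in sign, and length 4 is optimal.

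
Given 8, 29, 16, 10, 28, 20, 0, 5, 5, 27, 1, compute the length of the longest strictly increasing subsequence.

Scanning left to right, the best length ending at each element is: 8→1, 29→2, 16→2, 10→2, 28→3, 20→3, 0→1, 5→2, 5→2, 27→4, 1→2.
So the longest increasing subsequence has length 4, e.g. 8, 16, 20, 27.

4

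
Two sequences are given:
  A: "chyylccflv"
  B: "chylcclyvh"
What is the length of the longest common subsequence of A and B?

8

Backtracking the LCS table gives one alignment: c (A1,B1) → h (A2,B2) → y (A4,B3) → l (A5,B4) → c (A6,B5) → c (A7,B6) → l (A9,B7) → v (A10,B9).
So the longest common subsequence has length 8.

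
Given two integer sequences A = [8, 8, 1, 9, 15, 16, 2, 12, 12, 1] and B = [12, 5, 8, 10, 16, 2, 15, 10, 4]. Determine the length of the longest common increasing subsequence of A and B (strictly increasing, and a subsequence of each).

2

A longest common strictly increasing subsequence is 8, 16 (length 2); it appears in order in both A and B, and no longer such subsequence exists.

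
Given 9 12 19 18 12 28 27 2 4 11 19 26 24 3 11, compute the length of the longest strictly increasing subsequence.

One longest increasing subsequence is 9, 12, 18, 19, 26 (positions 1,2,4,11,12), of length 5; no longer one exists.

5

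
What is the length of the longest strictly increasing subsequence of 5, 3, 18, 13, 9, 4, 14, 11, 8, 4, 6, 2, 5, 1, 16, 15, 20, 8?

Let dp[i] be the longest increasing subsequence ending at position i. Then dp = [1, 1, 2, 2, 2, 2, 3, 3, 3, 2, 3, 1, 3, 1, 4, 4, 5, 4].
The maximum is 5; one witness is 5, 13, 14, 16, 20 at positions 1,4,7,15,17.

5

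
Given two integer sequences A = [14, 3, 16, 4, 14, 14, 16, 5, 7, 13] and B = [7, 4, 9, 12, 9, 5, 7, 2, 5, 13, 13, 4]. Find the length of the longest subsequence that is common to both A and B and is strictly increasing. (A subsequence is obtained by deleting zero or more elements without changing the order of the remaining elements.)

4

A longest common strictly increasing subsequence is 4, 5, 7, 13 (length 4); it appears in order in both A and B, and no longer such subsequence exists.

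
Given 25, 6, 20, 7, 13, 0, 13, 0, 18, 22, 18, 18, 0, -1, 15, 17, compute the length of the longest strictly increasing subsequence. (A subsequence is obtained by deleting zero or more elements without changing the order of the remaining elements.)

5

One longest increasing subsequence is 6, 7, 13, 18, 22 (positions 2,4,5,9,10), of length 5; no longer one exists.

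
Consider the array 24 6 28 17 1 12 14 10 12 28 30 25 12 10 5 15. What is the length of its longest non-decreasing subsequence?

Scanning left to right, the best length ending at each element is: 24→1, 6→1, 28→2, 17→2, 1→1, 12→2, 14→3, 10→2, 12→3, 28→4, 30→5, 25→4, 12→4, 10→3, 5→2, 15→5.
So the longest non-decreasing subsequence has length 5, e.g. 6, 12, 14, 28, 30.

5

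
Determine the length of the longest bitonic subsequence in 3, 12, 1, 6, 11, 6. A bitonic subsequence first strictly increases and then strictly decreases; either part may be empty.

4

Let inc[i] be the LIS ending at i and dec[i] the longest strictly decreasing subsequence starting at i. inc = [1, 2, 1, 2, 3, 2], dec = [2, 3, 1, 1, 2, 1].
max_i inc[i]+dec[i]−1 = 4, with one witness 3, 12, 11, 6.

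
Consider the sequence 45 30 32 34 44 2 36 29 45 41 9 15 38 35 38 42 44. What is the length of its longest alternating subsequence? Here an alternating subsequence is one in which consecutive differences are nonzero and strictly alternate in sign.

11

Track the best alternating length ending on an up-step vs a down-step at each position: up/down = 1/1, 1/2, 3/2, 3/2, 3/2, 1/4, 5/4, 5/6, 7/1, 7/8, 5/8, 9/8, 9/8, 9/10, 11/8, 11/8, 11/8.
The maximum over both is 11; one such subsequence is 45, 30, 32, 2, 36, 29, 45, 9, 38, 35, 38.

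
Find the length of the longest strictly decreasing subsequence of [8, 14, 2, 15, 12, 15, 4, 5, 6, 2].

Scanning left to right, the best length ending at each element is: 8→1, 14→1, 2→2, 15→1, 12→2, 15→1, 4→3, 5→3, 6→3, 2→4.
So the longest decreasing subsequence has length 4, e.g. 14, 12, 4, 2.

4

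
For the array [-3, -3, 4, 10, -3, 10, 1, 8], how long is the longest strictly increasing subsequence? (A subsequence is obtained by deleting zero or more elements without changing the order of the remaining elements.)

Let dp[i] be the longest increasing subsequence ending at position i. Then dp = [1, 1, 2, 3, 1, 3, 2, 3].
The maximum is 3; one witness is -3, 4, 10 at positions 1,3,4.

3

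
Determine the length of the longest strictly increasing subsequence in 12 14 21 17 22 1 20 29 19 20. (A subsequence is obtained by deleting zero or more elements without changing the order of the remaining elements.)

Let dp[i] be the longest increasing subsequence ending at position i. Then dp = [1, 2, 3, 3, 4, 1, 4, 5, 4, 5].
The maximum is 5; one witness is 12, 14, 21, 22, 29 at positions 1,2,3,5,8.

5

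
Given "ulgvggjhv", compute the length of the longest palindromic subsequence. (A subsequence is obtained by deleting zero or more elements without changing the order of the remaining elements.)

One longest palindromic subsequence is vggv (positions 4,5,6,9); it reads the same forward and backward, and the interval DP gives dp[1][9] = 4.

4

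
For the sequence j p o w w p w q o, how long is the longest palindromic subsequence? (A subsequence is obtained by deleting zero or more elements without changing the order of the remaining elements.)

One longest palindromic subsequence is owpwo (positions 3,5,6,7,9); it reads the same forward and backward, and the interval DP gives dp[1][9] = 5.

5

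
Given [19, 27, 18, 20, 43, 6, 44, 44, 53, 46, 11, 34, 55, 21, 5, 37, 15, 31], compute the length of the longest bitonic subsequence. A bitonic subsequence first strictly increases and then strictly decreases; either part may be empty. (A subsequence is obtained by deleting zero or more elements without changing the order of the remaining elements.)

Let inc[i] be the LIS ending at i and dec[i] the longest strictly decreasing subsequence starting at i. inc = [1, 2, 1, 2, 3, 1, 4, 4, 5, 5, 2, 3, 6, 3, 1, 4, 3, 4], dec = [4, 4, 3, 3, 4, 2, 4, 4, 5, 4, 2, 3, 3, 2, 1, 2, 1, 1].
max_i inc[i]+dec[i]−1 = 9, with one witness 19, 27, 43, 44, 53, 46, 34, 21, 15.

9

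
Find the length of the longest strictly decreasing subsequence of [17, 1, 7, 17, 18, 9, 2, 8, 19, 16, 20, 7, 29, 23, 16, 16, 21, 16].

Let dp[i] be the longest decreasing subsequence ending at position i. Then dp = [1, 2, 2, 1, 1, 2, 3, 3, 1, 2, 1, 4, 1, 2, 3, 3, 3, 4].
The maximum is 4; one witness is 17, 9, 8, 7 at positions 1,6,8,12.

4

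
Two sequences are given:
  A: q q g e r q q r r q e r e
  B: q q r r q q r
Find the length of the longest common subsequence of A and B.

6

A longest common subsequence is qqrqqr (length 6); the LCS DP confirms no longer common subsequence exists.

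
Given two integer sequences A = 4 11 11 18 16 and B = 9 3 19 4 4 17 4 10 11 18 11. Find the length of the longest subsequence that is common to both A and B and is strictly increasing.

A longest common strictly increasing subsequence is 4, 11, 18 (length 3); it appears in order in both A and B, and no longer such subsequence exists.

3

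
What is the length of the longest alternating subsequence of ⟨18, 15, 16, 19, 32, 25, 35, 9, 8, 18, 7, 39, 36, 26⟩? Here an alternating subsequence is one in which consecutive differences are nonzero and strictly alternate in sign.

A longest alternating subsequence is 18, 15, 32, 25, 35, 9, 18, 7, 39, 36 (positions 1,2,5,6,7,8,10,11,12,13); its 9 consecutive differences strictly alternate in sign, and length 10 is optimal.

10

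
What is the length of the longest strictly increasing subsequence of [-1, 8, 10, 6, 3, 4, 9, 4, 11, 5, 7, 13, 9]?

Scanning left to right, the best length ending at each element is: -1→1, 8→2, 10→3, 6→2, 3→2, 4→3, 9→4, 4→3, 11→5, 5→4, 7→5, 13→6, 9→6.
So the longest increasing subsequence has length 6, e.g. -1, 3, 4, 9, 11, 13.

6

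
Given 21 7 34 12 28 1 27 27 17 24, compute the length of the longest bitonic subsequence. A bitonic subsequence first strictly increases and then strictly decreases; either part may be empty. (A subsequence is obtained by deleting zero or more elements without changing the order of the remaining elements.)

5

One longest bitonic subsequence is 21, 34, 28, 27, 24 (positions 1,3,5,8,10): it rises to 34 then falls. Length 5 is optimal.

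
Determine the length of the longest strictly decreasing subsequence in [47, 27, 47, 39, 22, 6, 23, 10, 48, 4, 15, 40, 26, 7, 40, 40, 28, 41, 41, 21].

5

Let dp[i] be the longest decreasing subsequence ending at position i. Then dp = [1, 2, 1, 2, 3, 4, 3, 4, 1, 5, 4, 2, 3, 5, 2, 2, 3, 2, 2, 4].
The maximum is 5; one witness is 47, 27, 22, 6, 4 at positions 1,2,5,6,10.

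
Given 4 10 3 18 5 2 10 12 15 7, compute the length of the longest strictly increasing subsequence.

5

Let dp[i] be the longest increasing subsequence ending at position i. Then dp = [1, 2, 1, 3, 2, 1, 3, 4, 5, 3].
The maximum is 5; one witness is 4, 5, 10, 12, 15 at positions 1,5,7,8,9.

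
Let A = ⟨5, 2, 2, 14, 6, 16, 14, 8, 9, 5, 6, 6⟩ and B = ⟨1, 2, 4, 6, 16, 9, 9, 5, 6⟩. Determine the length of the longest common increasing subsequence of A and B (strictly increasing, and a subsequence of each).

3

A longest common strictly increasing subsequence is 2, 6, 16 (length 3); it appears in order in both A and B, and no longer such subsequence exists.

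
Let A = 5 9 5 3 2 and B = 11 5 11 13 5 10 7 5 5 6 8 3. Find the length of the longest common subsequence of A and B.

3

A longest common subsequence is 5, 5, 3 (length 3); the LCS DP confirms no longer common subsequence exists.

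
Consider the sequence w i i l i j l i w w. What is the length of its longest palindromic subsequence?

7

One longest palindromic subsequence is wiljliw (positions 1,3,4,6,7,8,10); it reads the same forward and backward, and the interval DP gives dp[1][10] = 7.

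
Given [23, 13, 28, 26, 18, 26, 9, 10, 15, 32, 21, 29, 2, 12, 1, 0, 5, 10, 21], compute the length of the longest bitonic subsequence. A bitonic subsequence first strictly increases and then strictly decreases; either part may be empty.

8

Let inc[i] be the LIS ending at i and dec[i] the longest strictly decreasing subsequence starting at i. inc = [1, 1, 2, 2, 2, 3, 1, 2, 3, 4, 4, 5, 1, 3, 1, 1, 2, 3, 4], dec = [6, 5, 7, 6, 5, 5, 4, 4, 4, 5, 4, 4, 3, 3, 2, 1, 1, 1, 1].
max_i inc[i]+dec[i]−1 = 8, with one witness 23, 28, 26, 18, 15, 12, 1, 0.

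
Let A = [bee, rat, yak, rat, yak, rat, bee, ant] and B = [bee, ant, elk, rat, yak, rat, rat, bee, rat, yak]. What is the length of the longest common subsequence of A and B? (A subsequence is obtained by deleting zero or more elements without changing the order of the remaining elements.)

Backtracking the LCS table gives one alignment: bee (A1,B1) → rat (A2,B4) → yak (A3,B5) → rat (A4,B6) → rat (A6,B7) → bee (A7,B8).
So the longest common subsequence has length 6.

6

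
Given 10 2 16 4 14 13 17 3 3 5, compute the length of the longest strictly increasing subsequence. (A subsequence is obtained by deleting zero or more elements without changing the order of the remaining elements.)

Let dp[i] be the longest increasing subsequence ending at position i. Then dp = [1, 1, 2, 2, 3, 3, 4, 2, 2, 3].
The maximum is 4; one witness is 2, 4, 14, 17 at positions 2,4,5,7.

4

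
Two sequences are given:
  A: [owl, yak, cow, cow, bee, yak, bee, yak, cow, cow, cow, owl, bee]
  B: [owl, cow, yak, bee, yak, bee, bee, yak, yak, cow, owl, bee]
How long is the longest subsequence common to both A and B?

A longest common subsequence is owl, yak, bee, yak, bee, yak, cow, owl, bee (length 9); the LCS DP confirms no longer common subsequence exists.

9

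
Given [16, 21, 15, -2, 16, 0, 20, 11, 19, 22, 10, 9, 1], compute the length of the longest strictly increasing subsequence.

Let dp[i] be the longest increasing subsequence ending at position i. Then dp = [1, 2, 1, 1, 2, 2, 3, 3, 4, 5, 3, 3, 3].
The maximum is 5; one witness is -2, 0, 11, 19, 22 at positions 4,6,8,9,10.

5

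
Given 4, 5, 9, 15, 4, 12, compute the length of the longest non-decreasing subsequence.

4

One longest non-decreasing subsequence is 4, 5, 9, 15 (positions 1,2,3,4), of length 4; no longer one exists.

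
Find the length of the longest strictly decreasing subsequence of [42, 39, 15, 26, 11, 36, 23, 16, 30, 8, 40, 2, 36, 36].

Let dp[i] be the longest decreasing subsequence ending at position i. Then dp = [1, 2, 3, 3, 4, 3, 4, 5, 4, 6, 2, 7, 3, 3].
The maximum is 7; one witness is 42, 39, 26, 23, 16, 8, 2 at positions 1,2,4,7,8,10,12.

7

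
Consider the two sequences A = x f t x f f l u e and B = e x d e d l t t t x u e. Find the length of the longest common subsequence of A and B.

Backtracking the LCS table gives one alignment: x (A1,B2) → t (A3,B9) → x (A4,B10) → u (A8,B11) → e (A9,B12).
So the longest common subsequence has length 5.

5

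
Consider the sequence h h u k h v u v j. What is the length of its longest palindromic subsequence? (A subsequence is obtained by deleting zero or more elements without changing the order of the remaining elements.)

3

Using dp[i][j] = 2 + dp[i+1][j−1] if the ends match, else max(dp[i+1][j], dp[i][j−1]):
dp[1][9] = 3. A witness is vuv at positions 6,7,8.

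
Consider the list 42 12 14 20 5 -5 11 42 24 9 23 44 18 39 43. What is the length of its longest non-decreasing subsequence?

Let dp[i] be the longest non-decreasing subsequence ending at position i. Then dp = [1, 1, 2, 3, 1, 1, 2, 4, 4, 2, 4, 5, 3, 5, 6].
The maximum is 6; one witness is 12, 14, 20, 24, 39, 43 at positions 2,3,4,9,14,15.

6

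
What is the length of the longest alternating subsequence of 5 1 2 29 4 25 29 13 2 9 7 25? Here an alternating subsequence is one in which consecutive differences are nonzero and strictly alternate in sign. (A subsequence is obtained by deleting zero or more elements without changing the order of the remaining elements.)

9

A longest alternating subsequence is 5, 1, 29, 4, 25, 2, 9, 7, 25 (positions 1,2,4,5,6,9,10,11,12); its 8 consecutive differences strictly alternate in sign, and length 9 is optimal.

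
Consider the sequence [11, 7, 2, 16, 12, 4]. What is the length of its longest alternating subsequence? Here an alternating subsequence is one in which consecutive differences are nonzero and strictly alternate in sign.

4

A longest alternating subsequence is 11, 7, 16, 12 (positions 1,2,4,5); its 3 consecutive differences strictly alternate in sign, and length 4 is optimal.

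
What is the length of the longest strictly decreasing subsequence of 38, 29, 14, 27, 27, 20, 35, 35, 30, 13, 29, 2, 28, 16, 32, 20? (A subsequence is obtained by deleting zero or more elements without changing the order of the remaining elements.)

One longest decreasing subsequence is 38, 29, 27, 20, 13, 2 (positions 1,2,4,6,10,12), of length 6; no longer one exists.

6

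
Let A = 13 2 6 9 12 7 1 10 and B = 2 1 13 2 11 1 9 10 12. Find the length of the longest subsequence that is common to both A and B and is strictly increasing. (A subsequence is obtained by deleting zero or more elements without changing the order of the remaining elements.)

3

A longest common strictly increasing subsequence is 2, 9, 10 (length 3); it appears in order in both A and B, and no longer such subsequence exists.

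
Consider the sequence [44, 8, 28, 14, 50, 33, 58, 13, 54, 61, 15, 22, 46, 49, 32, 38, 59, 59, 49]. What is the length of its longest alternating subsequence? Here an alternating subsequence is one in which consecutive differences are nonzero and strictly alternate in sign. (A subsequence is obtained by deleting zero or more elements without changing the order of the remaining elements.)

A longest alternating subsequence is 44, 8, 28, 14, 50, 33, 58, 13, 54, 15, 46, 32, 59, 49 (positions 1,2,3,4,5,6,7,8,9,11,13,15,17,19); its 13 consecutive differences strictly alternate in sign, and length 14 is optimal.

14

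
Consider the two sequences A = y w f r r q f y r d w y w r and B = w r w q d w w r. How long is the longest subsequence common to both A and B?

A longest common subsequence is wrqdwwr (length 7); the LCS DP confirms no longer common subsequence exists.

7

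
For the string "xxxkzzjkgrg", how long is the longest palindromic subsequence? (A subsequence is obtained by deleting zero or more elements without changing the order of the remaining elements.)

Using dp[i][j] = 2 + dp[i+1][j−1] if the ends match, else max(dp[i+1][j], dp[i][j−1]):
dp[1][11] = 4. A witness is kzzk at positions 4,5,6,8.

4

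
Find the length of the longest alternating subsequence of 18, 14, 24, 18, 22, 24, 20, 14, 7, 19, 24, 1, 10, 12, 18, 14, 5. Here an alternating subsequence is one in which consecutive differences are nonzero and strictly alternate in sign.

10

A longest alternating subsequence is 18, 14, 24, 18, 22, 14, 19, 1, 18, 14 (positions 1,2,3,4,5,8,10,12,15,16); its 9 consecutive differences strictly alternate in sign, and length 10 is optimal.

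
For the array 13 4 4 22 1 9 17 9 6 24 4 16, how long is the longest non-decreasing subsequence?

5

Scanning left to right, the best length ending at each element is: 13→1, 4→1, 4→2, 22→3, 1→1, 9→3, 17→4, 9→4, 6→3, 24→5, 4→3, 16→5.
So the longest non-decreasing subsequence has length 5, e.g. 4, 4, 9, 17, 24.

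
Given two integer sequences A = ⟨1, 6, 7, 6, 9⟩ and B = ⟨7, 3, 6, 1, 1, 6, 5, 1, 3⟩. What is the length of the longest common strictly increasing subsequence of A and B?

A longest common strictly increasing subsequence is 1, 6 (length 2); it appears in order in both A and B, and no longer such subsequence exists.

2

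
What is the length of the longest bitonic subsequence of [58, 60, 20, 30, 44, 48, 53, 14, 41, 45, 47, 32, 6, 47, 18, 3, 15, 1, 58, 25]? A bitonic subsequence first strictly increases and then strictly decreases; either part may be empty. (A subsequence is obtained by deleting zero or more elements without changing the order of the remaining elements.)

10

One longest bitonic subsequence is 20, 30, 44, 48, 53, 47, 32, 18, 15, 1 (positions 3,4,5,6,7,11,12,15,17,18): it rises to 53 then falls. Length 10 is optimal.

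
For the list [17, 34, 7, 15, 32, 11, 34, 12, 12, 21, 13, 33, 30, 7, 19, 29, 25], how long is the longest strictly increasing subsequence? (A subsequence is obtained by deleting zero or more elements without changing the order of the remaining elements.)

6

Let dp[i] be the longest increasing subsequence ending at position i. Then dp = [1, 2, 1, 2, 3, 2, 4, 3, 3, 4, 4, 5, 5, 1, 5, 6, 6].
The maximum is 6; one witness is 7, 11, 12, 13, 19, 29 at positions 3,6,8,11,15,16.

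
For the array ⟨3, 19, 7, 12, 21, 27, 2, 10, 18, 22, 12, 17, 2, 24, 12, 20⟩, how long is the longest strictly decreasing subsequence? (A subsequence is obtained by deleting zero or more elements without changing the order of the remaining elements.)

4

Scanning left to right, the best length ending at each element is: 3→1, 19→1, 7→2, 12→2, 21→1, 27→1, 2→3, 10→3, 18→2, 22→2, 12→3, 17→3, 2→4, 24→2, 12→4, 20→3.
So the longest decreasing subsequence has length 4, e.g. 19, 12, 10, 2.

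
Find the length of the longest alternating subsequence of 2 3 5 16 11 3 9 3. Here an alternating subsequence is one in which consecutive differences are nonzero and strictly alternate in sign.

5

Track the best alternating length ending on an up-step vs a down-step at each position: up/down = 1/1, 2/1, 2/1, 2/1, 2/3, 2/3, 4/3, 2/5.
The maximum over both is 5; one such subsequence is 2, 5, 3, 9, 3.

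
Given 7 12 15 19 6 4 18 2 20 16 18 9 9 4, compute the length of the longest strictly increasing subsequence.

5

Scanning left to right, the best length ending at each element is: 7→1, 12→2, 15→3, 19→4, 6→1, 4→1, 18→4, 2→1, 20→5, 16→4, 18→5, 9→2, 9→2, 4→2.
So the longest increasing subsequence has length 5, e.g. 7, 12, 15, 19, 20.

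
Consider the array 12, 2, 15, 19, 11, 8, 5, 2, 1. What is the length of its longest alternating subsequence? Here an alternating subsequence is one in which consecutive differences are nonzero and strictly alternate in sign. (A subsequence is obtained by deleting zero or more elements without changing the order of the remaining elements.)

4

A longest alternating subsequence is 12, 2, 15, 11 (positions 1,2,3,5); its 3 consecutive differences strictly alternate in sign, and length 4 is optimal.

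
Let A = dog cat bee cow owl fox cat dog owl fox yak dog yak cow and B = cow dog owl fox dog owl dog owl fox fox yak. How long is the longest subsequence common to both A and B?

7

Backtracking the LCS table gives one alignment: dog (A1,B2) → owl (A5,B3) → fox (A6,B4) → dog (A8,B7) → owl (A9,B8) → fox (A10,B10) → yak (A13,B11).
So the longest common subsequence has length 7.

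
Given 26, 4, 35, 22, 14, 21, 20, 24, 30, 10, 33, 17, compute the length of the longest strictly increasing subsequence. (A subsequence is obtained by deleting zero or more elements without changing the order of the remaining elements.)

6

One longest increasing subsequence is 4, 14, 21, 24, 30, 33 (positions 2,5,6,8,9,11), of length 6; no longer one exists.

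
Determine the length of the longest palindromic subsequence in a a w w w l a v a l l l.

Using dp[i][j] = 2 + dp[i+1][j−1] if the ends match, else max(dp[i+1][j], dp[i][j−1]):
dp[1][12] = 7. A witness is aawwwaa at positions 1,2,3,4,5,7,9.

7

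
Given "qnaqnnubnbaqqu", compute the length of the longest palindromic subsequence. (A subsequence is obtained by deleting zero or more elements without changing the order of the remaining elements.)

7

Using dp[i][j] = 2 + dp[i+1][j−1] if the ends match, else max(dp[i+1][j], dp[i][j−1]):
dp[1][14] = 7. A witness is qqbnbqq at positions 1,4,8,9,10,12,13.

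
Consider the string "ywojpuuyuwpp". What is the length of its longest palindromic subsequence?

Using dp[i][j] = 2 + dp[i+1][j−1] if the ends match, else max(dp[i+1][j], dp[i][j−1]):
dp[1][12] = 5. A witness is puyup at positions 5,7,8,9,12.

5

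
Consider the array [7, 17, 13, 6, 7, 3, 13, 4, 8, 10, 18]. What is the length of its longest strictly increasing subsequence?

Scanning left to right, the best length ending at each element is: 7→1, 17→2, 13→2, 6→1, 7→2, 3→1, 13→3, 4→2, 8→3, 10→4, 18→5.
So the longest increasing subsequence has length 5, e.g. 6, 7, 8, 10, 18.

5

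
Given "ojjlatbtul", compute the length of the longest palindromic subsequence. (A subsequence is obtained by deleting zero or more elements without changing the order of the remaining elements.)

One longest palindromic subsequence is ltbtl (positions 4,6,7,8,10); it reads the same forward and backward, and the interval DP gives dp[1][10] = 5.

5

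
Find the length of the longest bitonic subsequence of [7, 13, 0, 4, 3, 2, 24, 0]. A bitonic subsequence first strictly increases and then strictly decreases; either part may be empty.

6

One longest bitonic subsequence is 7, 13, 4, 3, 2, 0 (positions 1,2,4,5,6,8): it rises to 13 then falls. Length 6 is optimal.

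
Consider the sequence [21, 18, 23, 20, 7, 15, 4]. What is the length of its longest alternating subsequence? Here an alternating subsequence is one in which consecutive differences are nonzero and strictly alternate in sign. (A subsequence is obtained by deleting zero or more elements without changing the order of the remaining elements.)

6

Track the best alternating length ending on an up-step vs a down-step at each position: up/down = 1/1, 1/2, 3/1, 3/4, 1/4, 5/4, 1/6.
The maximum over both is 6; one such subsequence is 21, 18, 23, 7, 15, 4.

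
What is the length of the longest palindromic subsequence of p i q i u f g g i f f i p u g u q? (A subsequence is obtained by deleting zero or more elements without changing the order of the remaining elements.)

Using dp[i][j] = 2 + dp[i+1][j−1] if the ends match, else max(dp[i+1][j], dp[i][j−1]):
dp[1][17] = 10. A witness is qugiffiguq at positions 3,5,7,9,10,11,12,15,16,17.

10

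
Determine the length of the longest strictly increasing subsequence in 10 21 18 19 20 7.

Scanning left to right, the best length ending at each element is: 10→1, 21→2, 18→2, 19→3, 20→4, 7→1.
So the longest increasing subsequence has length 4, e.g. 10, 18, 19, 20.

4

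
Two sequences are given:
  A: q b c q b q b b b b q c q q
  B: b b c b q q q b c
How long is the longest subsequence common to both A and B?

A longest common subsequence is bcqqbc (length 6); the LCS DP confirms no longer common subsequence exists.

6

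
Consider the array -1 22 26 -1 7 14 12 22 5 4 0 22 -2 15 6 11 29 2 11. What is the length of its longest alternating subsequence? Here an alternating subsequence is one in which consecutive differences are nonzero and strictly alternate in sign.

A longest alternating subsequence is -1, 22, -1, 14, 12, 22, 5, 22, -2, 15, 6, 11, 2, 11 (positions 1,2,4,6,7,8,9,12,13,14,15,16,18,19); its 13 consecutive differences strictly alternate in sign, and length 14 is optimal.

14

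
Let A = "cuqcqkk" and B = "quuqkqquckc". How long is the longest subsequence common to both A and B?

4

Backtracking the LCS table gives one alignment: u (A2,B3) → q (A3,B7) → c (A4,B9) → k (A6,B10).
So the longest common subsequence has length 4.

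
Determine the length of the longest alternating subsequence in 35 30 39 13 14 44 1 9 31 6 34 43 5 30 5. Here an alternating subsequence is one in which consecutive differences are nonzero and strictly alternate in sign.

12

Track the best alternating length ending on an up-step vs a down-step at each position: up/down = 1/1, 1/2, 3/1, 1/4, 5/4, 5/1, 1/6, 7/6, 7/6, 7/8, 9/6, 9/6, 7/10, 11/10, 7/12.
The maximum over both is 12; one such subsequence is 35, 30, 39, 13, 14, 1, 9, 6, 34, 5, 30, 5.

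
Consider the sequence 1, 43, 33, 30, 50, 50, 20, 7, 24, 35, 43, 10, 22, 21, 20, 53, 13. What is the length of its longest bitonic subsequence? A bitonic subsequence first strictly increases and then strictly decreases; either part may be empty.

9

Let inc[i] be the LIS ending at i and dec[i] the longest strictly decreasing subsequence starting at i. inc = [1, 2, 2, 2, 3, 3, 2, 2, 3, 4, 5, 3, 4, 4, 4, 6, 4], dec = [1, 8, 7, 6, 6, 6, 2, 1, 5, 5, 5, 1, 4, 3, 2, 2, 1].
max_i inc[i]+dec[i]−1 = 9, with one witness 1, 43, 33, 30, 24, 22, 21, 20, 13.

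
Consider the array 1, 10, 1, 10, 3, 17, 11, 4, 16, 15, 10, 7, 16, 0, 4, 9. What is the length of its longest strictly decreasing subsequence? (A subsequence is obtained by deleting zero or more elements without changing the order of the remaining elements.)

6

Let dp[i] be the longest decreasing subsequence ending at position i. Then dp = [1, 1, 2, 1, 2, 1, 2, 3, 2, 3, 4, 5, 2, 6, 6, 5].
The maximum is 6; one witness is 17, 16, 15, 10, 7, 0 at positions 6,9,10,11,12,14.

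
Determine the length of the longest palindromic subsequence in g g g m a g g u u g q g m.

8

Using dp[i][j] = 2 + dp[i+1][j−1] if the ends match, else max(dp[i+1][j], dp[i][j−1]):
dp[1][13] = 8. A witness is mgguuggm at positions 4,6,7,8,9,10,12,13.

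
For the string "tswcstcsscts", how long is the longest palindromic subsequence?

Using dp[i][j] = 2 + dp[i+1][j−1] if the ends match, else max(dp[i+1][j], dp[i][j−1]):
dp[1][12] = 8. A witness is stcsscts at positions 2,6,7,8,9,10,11,12.

8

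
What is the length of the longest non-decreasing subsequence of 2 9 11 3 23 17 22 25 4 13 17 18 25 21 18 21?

Scanning left to right, the best length ending at each element is: 2→1, 9→2, 11→3, 3→2, 23→4, 17→4, 22→5, 25→6, 4→3, 13→4, 17→5, 18→6, 25→7, 21→7, 18→7, 21→8.
So the longest non-decreasing subsequence has length 8, e.g. 2, 9, 11, 17, 17, 18, 21, 21.

8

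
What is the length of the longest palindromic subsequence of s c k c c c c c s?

Using dp[i][j] = 2 + dp[i+1][j−1] if the ends match, else max(dp[i+1][j], dp[i][j−1]):
dp[1][9] = 8. A witness is sccccccs at positions 1,2,4,5,6,7,8,9.

8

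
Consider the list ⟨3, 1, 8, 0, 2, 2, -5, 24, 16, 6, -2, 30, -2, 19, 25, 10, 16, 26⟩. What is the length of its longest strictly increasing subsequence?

6

Scanning left to right, the best length ending at each element is: 3→1, 1→1, 8→2, 0→1, 2→2, 2→2, -5→1, 24→3, 16→3, 6→3, -2→2, 30→4, -2→2, 19→4, 25→5, 10→4, 16→5, 26→6.
So the longest increasing subsequence has length 6, e.g. 3, 8, 16, 19, 25, 26.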